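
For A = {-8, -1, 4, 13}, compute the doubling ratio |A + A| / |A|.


|A| = 4.
Compute A + A by enumerating all 16 pairs.
A + A = {-16, -9, -4, -2, 3, 5, 8, 12, 17, 26}, so |A + A| = 10.
K = |A + A| / |A| = 10/4 = 5/2 ≈ 2.5000.
Reference: AP of size 4 gives K = 7/4 ≈ 1.7500; a fully generic set of size 4 gives K ≈ 2.5000.

|A| = 4, |A + A| = 10, K = 10/4 = 5/2.


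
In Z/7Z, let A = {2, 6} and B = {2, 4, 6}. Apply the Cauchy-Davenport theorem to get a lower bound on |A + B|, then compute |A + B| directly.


Cauchy-Davenport: |A + B| ≥ min(p, |A| + |B| - 1) for A, B nonempty in Z/pZ.
|A| = 2, |B| = 3, p = 7.
CD lower bound = min(7, 2 + 3 - 1) = min(7, 4) = 4.
Compute A + B mod 7 directly:
a = 2: 2+2=4, 2+4=6, 2+6=1
a = 6: 6+2=1, 6+4=3, 6+6=5
A + B = {1, 3, 4, 5, 6}, so |A + B| = 5.
Verify: 5 ≥ 4? Yes ✓.

CD lower bound = 4, actual |A + B| = 5.


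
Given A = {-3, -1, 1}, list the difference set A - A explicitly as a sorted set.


A - A = {a - a' : a, a' ∈ A}.
Compute a - a' for each ordered pair (a, a'):
a = -3: -3--3=0, -3--1=-2, -3-1=-4
a = -1: -1--3=2, -1--1=0, -1-1=-2
a = 1: 1--3=4, 1--1=2, 1-1=0
Collecting distinct values (and noting 0 appears from a-a):
A - A = {-4, -2, 0, 2, 4}
|A - A| = 5

A - A = {-4, -2, 0, 2, 4}


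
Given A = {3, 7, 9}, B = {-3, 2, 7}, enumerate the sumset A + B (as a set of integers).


A + B = {a + b : a ∈ A, b ∈ B}.
Enumerate all |A|·|B| = 3·3 = 9 pairs (a, b) and collect distinct sums.
a = 3: 3+-3=0, 3+2=5, 3+7=10
a = 7: 7+-3=4, 7+2=9, 7+7=14
a = 9: 9+-3=6, 9+2=11, 9+7=16
Collecting distinct sums: A + B = {0, 4, 5, 6, 9, 10, 11, 14, 16}
|A + B| = 9

A + B = {0, 4, 5, 6, 9, 10, 11, 14, 16}


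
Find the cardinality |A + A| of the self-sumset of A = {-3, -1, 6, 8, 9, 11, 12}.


A + A = {a + a' : a, a' ∈ A}; |A| = 7.
General bounds: 2|A| - 1 ≤ |A + A| ≤ |A|(|A|+1)/2, i.e. 13 ≤ |A + A| ≤ 28.
Lower bound 2|A|-1 is attained iff A is an arithmetic progression.
Enumerate sums a + a' for a ≤ a' (symmetric, so this suffices):
a = -3: -3+-3=-6, -3+-1=-4, -3+6=3, -3+8=5, -3+9=6, -3+11=8, -3+12=9
a = -1: -1+-1=-2, -1+6=5, -1+8=7, -1+9=8, -1+11=10, -1+12=11
a = 6: 6+6=12, 6+8=14, 6+9=15, 6+11=17, 6+12=18
a = 8: 8+8=16, 8+9=17, 8+11=19, 8+12=20
a = 9: 9+9=18, 9+11=20, 9+12=21
a = 11: 11+11=22, 11+12=23
a = 12: 12+12=24
Distinct sums: {-6, -4, -2, 3, 5, 6, 7, 8, 9, 10, 11, 12, 14, 15, 16, 17, 18, 19, 20, 21, 22, 23, 24}
|A + A| = 23

|A + A| = 23


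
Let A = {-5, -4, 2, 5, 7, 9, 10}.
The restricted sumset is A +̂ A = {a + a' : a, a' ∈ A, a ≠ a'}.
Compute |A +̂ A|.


Restricted sumset: A +̂ A = {a + a' : a ∈ A, a' ∈ A, a ≠ a'}.
Equivalently, take A + A and drop any sum 2a that is achievable ONLY as a + a for a ∈ A (i.e. sums representable only with equal summands).
Enumerate pairs (a, a') with a < a' (symmetric, so each unordered pair gives one sum; this covers all a ≠ a'):
  -5 + -4 = -9
  -5 + 2 = -3
  -5 + 5 = 0
  -5 + 7 = 2
  -5 + 9 = 4
  -5 + 10 = 5
  -4 + 2 = -2
  -4 + 5 = 1
  -4 + 7 = 3
  -4 + 9 = 5
  -4 + 10 = 6
  2 + 5 = 7
  2 + 7 = 9
  2 + 9 = 11
  2 + 10 = 12
  5 + 7 = 12
  5 + 9 = 14
  5 + 10 = 15
  7 + 9 = 16
  7 + 10 = 17
  9 + 10 = 19
Collected distinct sums: {-9, -3, -2, 0, 1, 2, 3, 4, 5, 6, 7, 9, 11, 12, 14, 15, 16, 17, 19}
|A +̂ A| = 19
(Reference bound: |A +̂ A| ≥ 2|A| - 3 for |A| ≥ 2, with |A| = 7 giving ≥ 11.)

|A +̂ A| = 19


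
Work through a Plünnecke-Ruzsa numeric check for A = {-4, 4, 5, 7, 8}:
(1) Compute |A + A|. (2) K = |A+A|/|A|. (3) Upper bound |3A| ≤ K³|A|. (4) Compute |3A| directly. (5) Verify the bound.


|A| = 5.
Step 1: Compute A + A by enumerating all 25 pairs.
A + A = {-8, 0, 1, 3, 4, 8, 9, 10, 11, 12, 13, 14, 15, 16}, so |A + A| = 14.
Step 2: Doubling constant K = |A + A|/|A| = 14/5 = 14/5 ≈ 2.8000.
Step 3: Plünnecke-Ruzsa gives |3A| ≤ K³·|A| = (2.8000)³ · 5 ≈ 109.7600.
Step 4: Compute 3A = A + A + A directly by enumerating all triples (a,b,c) ∈ A³; |3A| = 26.
Step 5: Check 26 ≤ 109.7600? Yes ✓.

K = 14/5, Plünnecke-Ruzsa bound K³|A| ≈ 109.7600, |3A| = 26, inequality holds.


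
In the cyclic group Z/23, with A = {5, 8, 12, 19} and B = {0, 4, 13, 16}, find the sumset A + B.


Work in Z/23Z: reduce every sum a + b modulo 23.
Enumerate all 16 pairs:
a = 5: 5+0=5, 5+4=9, 5+13=18, 5+16=21
a = 8: 8+0=8, 8+4=12, 8+13=21, 8+16=1
a = 12: 12+0=12, 12+4=16, 12+13=2, 12+16=5
a = 19: 19+0=19, 19+4=0, 19+13=9, 19+16=12
Distinct residues collected: {0, 1, 2, 5, 8, 9, 12, 16, 18, 19, 21}
|A + B| = 11 (out of 23 total residues).

A + B = {0, 1, 2, 5, 8, 9, 12, 16, 18, 19, 21}


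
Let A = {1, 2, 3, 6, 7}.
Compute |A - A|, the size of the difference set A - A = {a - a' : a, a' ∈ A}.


A - A = {a - a' : a, a' ∈ A}; |A| = 5.
Bounds: 2|A|-1 ≤ |A - A| ≤ |A|² - |A| + 1, i.e. 9 ≤ |A - A| ≤ 21.
Note: 0 ∈ A - A always (from a - a). The set is symmetric: if d ∈ A - A then -d ∈ A - A.
Enumerate nonzero differences d = a - a' with a > a' (then include -d):
Positive differences: {1, 2, 3, 4, 5, 6}
Full difference set: {0} ∪ (positive diffs) ∪ (negative diffs).
|A - A| = 1 + 2·6 = 13 (matches direct enumeration: 13).

|A - A| = 13


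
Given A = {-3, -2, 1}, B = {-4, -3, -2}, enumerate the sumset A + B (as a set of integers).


A + B = {a + b : a ∈ A, b ∈ B}.
Enumerate all |A|·|B| = 3·3 = 9 pairs (a, b) and collect distinct sums.
a = -3: -3+-4=-7, -3+-3=-6, -3+-2=-5
a = -2: -2+-4=-6, -2+-3=-5, -2+-2=-4
a = 1: 1+-4=-3, 1+-3=-2, 1+-2=-1
Collecting distinct sums: A + B = {-7, -6, -5, -4, -3, -2, -1}
|A + B| = 7

A + B = {-7, -6, -5, -4, -3, -2, -1}


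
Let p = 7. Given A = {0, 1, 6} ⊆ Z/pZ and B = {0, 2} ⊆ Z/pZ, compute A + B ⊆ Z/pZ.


Work in Z/7Z: reduce every sum a + b modulo 7.
Enumerate all 6 pairs:
a = 0: 0+0=0, 0+2=2
a = 1: 1+0=1, 1+2=3
a = 6: 6+0=6, 6+2=1
Distinct residues collected: {0, 1, 2, 3, 6}
|A + B| = 5 (out of 7 total residues).

A + B = {0, 1, 2, 3, 6}


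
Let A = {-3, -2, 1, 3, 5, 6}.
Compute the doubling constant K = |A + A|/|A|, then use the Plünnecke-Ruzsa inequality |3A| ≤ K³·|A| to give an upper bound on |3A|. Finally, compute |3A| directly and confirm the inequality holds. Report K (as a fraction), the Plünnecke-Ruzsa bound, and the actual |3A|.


|A| = 6.
Step 1: Compute A + A by enumerating all 36 pairs.
A + A = {-6, -5, -4, -2, -1, 0, 1, 2, 3, 4, 6, 7, 8, 9, 10, 11, 12}, so |A + A| = 17.
Step 2: Doubling constant K = |A + A|/|A| = 17/6 = 17/6 ≈ 2.8333.
Step 3: Plünnecke-Ruzsa gives |3A| ≤ K³·|A| = (2.8333)³ · 6 ≈ 136.4722.
Step 4: Compute 3A = A + A + A directly by enumerating all triples (a,b,c) ∈ A³; |3A| = 28.
Step 5: Check 28 ≤ 136.4722? Yes ✓.

K = 17/6, Plünnecke-Ruzsa bound K³|A| ≈ 136.4722, |3A| = 28, inequality holds.


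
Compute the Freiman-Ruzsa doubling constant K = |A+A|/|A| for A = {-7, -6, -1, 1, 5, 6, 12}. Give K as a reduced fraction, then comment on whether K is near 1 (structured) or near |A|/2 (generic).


|A| = 7.
Compute A + A by enumerating all 49 pairs.
A + A = {-14, -13, -12, -8, -7, -6, -5, -2, -1, 0, 2, 4, 5, 6, 7, 10, 11, 12, 13, 17, 18, 24}, so |A + A| = 22.
K = |A + A| / |A| = 22/7 (already in lowest terms) ≈ 3.1429.
Reference: AP of size 7 gives K = 13/7 ≈ 1.8571; a fully generic set of size 7 gives K ≈ 4.0000.

|A| = 7, |A + A| = 22, K = 22/7.


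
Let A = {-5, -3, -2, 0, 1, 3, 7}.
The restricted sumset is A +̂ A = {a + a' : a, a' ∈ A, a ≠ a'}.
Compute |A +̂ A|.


Restricted sumset: A +̂ A = {a + a' : a ∈ A, a' ∈ A, a ≠ a'}.
Equivalently, take A + A and drop any sum 2a that is achievable ONLY as a + a for a ∈ A (i.e. sums representable only with equal summands).
Enumerate pairs (a, a') with a < a' (symmetric, so each unordered pair gives one sum; this covers all a ≠ a'):
  -5 + -3 = -8
  -5 + -2 = -7
  -5 + 0 = -5
  -5 + 1 = -4
  -5 + 3 = -2
  -5 + 7 = 2
  -3 + -2 = -5
  -3 + 0 = -3
  -3 + 1 = -2
  -3 + 3 = 0
  -3 + 7 = 4
  -2 + 0 = -2
  -2 + 1 = -1
  -2 + 3 = 1
  -2 + 7 = 5
  0 + 1 = 1
  0 + 3 = 3
  0 + 7 = 7
  1 + 3 = 4
  1 + 7 = 8
  3 + 7 = 10
Collected distinct sums: {-8, -7, -5, -4, -3, -2, -1, 0, 1, 2, 3, 4, 5, 7, 8, 10}
|A +̂ A| = 16
(Reference bound: |A +̂ A| ≥ 2|A| - 3 for |A| ≥ 2, with |A| = 7 giving ≥ 11.)

|A +̂ A| = 16


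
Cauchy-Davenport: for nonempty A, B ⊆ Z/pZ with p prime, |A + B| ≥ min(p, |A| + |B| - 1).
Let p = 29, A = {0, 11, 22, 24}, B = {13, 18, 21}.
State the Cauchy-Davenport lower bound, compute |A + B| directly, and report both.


Cauchy-Davenport: |A + B| ≥ min(p, |A| + |B| - 1) for A, B nonempty in Z/pZ.
|A| = 4, |B| = 3, p = 29.
CD lower bound = min(29, 4 + 3 - 1) = min(29, 6) = 6.
Compute A + B mod 29 directly:
a = 0: 0+13=13, 0+18=18, 0+21=21
a = 11: 11+13=24, 11+18=0, 11+21=3
a = 22: 22+13=6, 22+18=11, 22+21=14
a = 24: 24+13=8, 24+18=13, 24+21=16
A + B = {0, 3, 6, 8, 11, 13, 14, 16, 18, 21, 24}, so |A + B| = 11.
Verify: 11 ≥ 6? Yes ✓.

CD lower bound = 6, actual |A + B| = 11.


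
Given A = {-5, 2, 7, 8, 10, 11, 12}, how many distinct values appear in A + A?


A + A = {a + a' : a, a' ∈ A}; |A| = 7.
General bounds: 2|A| - 1 ≤ |A + A| ≤ |A|(|A|+1)/2, i.e. 13 ≤ |A + A| ≤ 28.
Lower bound 2|A|-1 is attained iff A is an arithmetic progression.
Enumerate sums a + a' for a ≤ a' (symmetric, so this suffices):
a = -5: -5+-5=-10, -5+2=-3, -5+7=2, -5+8=3, -5+10=5, -5+11=6, -5+12=7
a = 2: 2+2=4, 2+7=9, 2+8=10, 2+10=12, 2+11=13, 2+12=14
a = 7: 7+7=14, 7+8=15, 7+10=17, 7+11=18, 7+12=19
a = 8: 8+8=16, 8+10=18, 8+11=19, 8+12=20
a = 10: 10+10=20, 10+11=21, 10+12=22
a = 11: 11+11=22, 11+12=23
a = 12: 12+12=24
Distinct sums: {-10, -3, 2, 3, 4, 5, 6, 7, 9, 10, 12, 13, 14, 15, 16, 17, 18, 19, 20, 21, 22, 23, 24}
|A + A| = 23

|A + A| = 23


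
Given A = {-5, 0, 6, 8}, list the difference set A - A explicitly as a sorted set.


A - A = {a - a' : a, a' ∈ A}.
Compute a - a' for each ordered pair (a, a'):
a = -5: -5--5=0, -5-0=-5, -5-6=-11, -5-8=-13
a = 0: 0--5=5, 0-0=0, 0-6=-6, 0-8=-8
a = 6: 6--5=11, 6-0=6, 6-6=0, 6-8=-2
a = 8: 8--5=13, 8-0=8, 8-6=2, 8-8=0
Collecting distinct values (and noting 0 appears from a-a):
A - A = {-13, -11, -8, -6, -5, -2, 0, 2, 5, 6, 8, 11, 13}
|A - A| = 13

A - A = {-13, -11, -8, -6, -5, -2, 0, 2, 5, 6, 8, 11, 13}


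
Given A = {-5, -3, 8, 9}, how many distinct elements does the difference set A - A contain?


A - A = {a - a' : a, a' ∈ A}; |A| = 4.
Bounds: 2|A|-1 ≤ |A - A| ≤ |A|² - |A| + 1, i.e. 7 ≤ |A - A| ≤ 13.
Note: 0 ∈ A - A always (from a - a). The set is symmetric: if d ∈ A - A then -d ∈ A - A.
Enumerate nonzero differences d = a - a' with a > a' (then include -d):
Positive differences: {1, 2, 11, 12, 13, 14}
Full difference set: {0} ∪ (positive diffs) ∪ (negative diffs).
|A - A| = 1 + 2·6 = 13 (matches direct enumeration: 13).

|A - A| = 13


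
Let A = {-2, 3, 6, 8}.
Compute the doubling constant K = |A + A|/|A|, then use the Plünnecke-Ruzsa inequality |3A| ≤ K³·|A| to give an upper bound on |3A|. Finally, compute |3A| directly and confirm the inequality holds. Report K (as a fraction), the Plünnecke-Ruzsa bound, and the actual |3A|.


|A| = 4.
Step 1: Compute A + A by enumerating all 16 pairs.
A + A = {-4, 1, 4, 6, 9, 11, 12, 14, 16}, so |A + A| = 9.
Step 2: Doubling constant K = |A + A|/|A| = 9/4 = 9/4 ≈ 2.2500.
Step 3: Plünnecke-Ruzsa gives |3A| ≤ K³·|A| = (2.2500)³ · 4 ≈ 45.5625.
Step 4: Compute 3A = A + A + A directly by enumerating all triples (a,b,c) ∈ A³; |3A| = 16.
Step 5: Check 16 ≤ 45.5625? Yes ✓.

K = 9/4, Plünnecke-Ruzsa bound K³|A| ≈ 45.5625, |3A| = 16, inequality holds.


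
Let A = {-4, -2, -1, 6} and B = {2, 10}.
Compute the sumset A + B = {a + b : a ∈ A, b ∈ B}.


A + B = {a + b : a ∈ A, b ∈ B}.
Enumerate all |A|·|B| = 4·2 = 8 pairs (a, b) and collect distinct sums.
a = -4: -4+2=-2, -4+10=6
a = -2: -2+2=0, -2+10=8
a = -1: -1+2=1, -1+10=9
a = 6: 6+2=8, 6+10=16
Collecting distinct sums: A + B = {-2, 0, 1, 6, 8, 9, 16}
|A + B| = 7

A + B = {-2, 0, 1, 6, 8, 9, 16}


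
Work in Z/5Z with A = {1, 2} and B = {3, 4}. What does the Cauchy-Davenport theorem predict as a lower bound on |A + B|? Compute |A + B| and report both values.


Cauchy-Davenport: |A + B| ≥ min(p, |A| + |B| - 1) for A, B nonempty in Z/pZ.
|A| = 2, |B| = 2, p = 5.
CD lower bound = min(5, 2 + 2 - 1) = min(5, 3) = 3.
Compute A + B mod 5 directly:
a = 1: 1+3=4, 1+4=0
a = 2: 2+3=0, 2+4=1
A + B = {0, 1, 4}, so |A + B| = 3.
Verify: 3 ≥ 3? Yes ✓.

CD lower bound = 3, actual |A + B| = 3.


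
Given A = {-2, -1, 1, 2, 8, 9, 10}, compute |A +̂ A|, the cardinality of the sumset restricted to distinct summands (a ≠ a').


Restricted sumset: A +̂ A = {a + a' : a ∈ A, a' ∈ A, a ≠ a'}.
Equivalently, take A + A and drop any sum 2a that is achievable ONLY as a + a for a ∈ A (i.e. sums representable only with equal summands).
Enumerate pairs (a, a') with a < a' (symmetric, so each unordered pair gives one sum; this covers all a ≠ a'):
  -2 + -1 = -3
  -2 + 1 = -1
  -2 + 2 = 0
  -2 + 8 = 6
  -2 + 9 = 7
  -2 + 10 = 8
  -1 + 1 = 0
  -1 + 2 = 1
  -1 + 8 = 7
  -1 + 9 = 8
  -1 + 10 = 9
  1 + 2 = 3
  1 + 8 = 9
  1 + 9 = 10
  1 + 10 = 11
  2 + 8 = 10
  2 + 9 = 11
  2 + 10 = 12
  8 + 9 = 17
  8 + 10 = 18
  9 + 10 = 19
Collected distinct sums: {-3, -1, 0, 1, 3, 6, 7, 8, 9, 10, 11, 12, 17, 18, 19}
|A +̂ A| = 15
(Reference bound: |A +̂ A| ≥ 2|A| - 3 for |A| ≥ 2, with |A| = 7 giving ≥ 11.)

|A +̂ A| = 15


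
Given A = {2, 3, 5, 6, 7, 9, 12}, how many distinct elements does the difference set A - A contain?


A - A = {a - a' : a, a' ∈ A}; |A| = 7.
Bounds: 2|A|-1 ≤ |A - A| ≤ |A|² - |A| + 1, i.e. 13 ≤ |A - A| ≤ 43.
Note: 0 ∈ A - A always (from a - a). The set is symmetric: if d ∈ A - A then -d ∈ A - A.
Enumerate nonzero differences d = a - a' with a > a' (then include -d):
Positive differences: {1, 2, 3, 4, 5, 6, 7, 9, 10}
Full difference set: {0} ∪ (positive diffs) ∪ (negative diffs).
|A - A| = 1 + 2·9 = 19 (matches direct enumeration: 19).

|A - A| = 19


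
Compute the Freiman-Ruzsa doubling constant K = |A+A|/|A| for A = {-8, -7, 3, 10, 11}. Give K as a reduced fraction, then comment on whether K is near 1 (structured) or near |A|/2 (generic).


|A| = 5.
Compute A + A by enumerating all 25 pairs.
A + A = {-16, -15, -14, -5, -4, 2, 3, 4, 6, 13, 14, 20, 21, 22}, so |A + A| = 14.
K = |A + A| / |A| = 14/5 (already in lowest terms) ≈ 2.8000.
Reference: AP of size 5 gives K = 9/5 ≈ 1.8000; a fully generic set of size 5 gives K ≈ 3.0000.

|A| = 5, |A + A| = 14, K = 14/5.


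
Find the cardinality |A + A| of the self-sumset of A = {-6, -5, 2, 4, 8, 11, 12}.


A + A = {a + a' : a, a' ∈ A}; |A| = 7.
General bounds: 2|A| - 1 ≤ |A + A| ≤ |A|(|A|+1)/2, i.e. 13 ≤ |A + A| ≤ 28.
Lower bound 2|A|-1 is attained iff A is an arithmetic progression.
Enumerate sums a + a' for a ≤ a' (symmetric, so this suffices):
a = -6: -6+-6=-12, -6+-5=-11, -6+2=-4, -6+4=-2, -6+8=2, -6+11=5, -6+12=6
a = -5: -5+-5=-10, -5+2=-3, -5+4=-1, -5+8=3, -5+11=6, -5+12=7
a = 2: 2+2=4, 2+4=6, 2+8=10, 2+11=13, 2+12=14
a = 4: 4+4=8, 4+8=12, 4+11=15, 4+12=16
a = 8: 8+8=16, 8+11=19, 8+12=20
a = 11: 11+11=22, 11+12=23
a = 12: 12+12=24
Distinct sums: {-12, -11, -10, -4, -3, -2, -1, 2, 3, 4, 5, 6, 7, 8, 10, 12, 13, 14, 15, 16, 19, 20, 22, 23, 24}
|A + A| = 25

|A + A| = 25


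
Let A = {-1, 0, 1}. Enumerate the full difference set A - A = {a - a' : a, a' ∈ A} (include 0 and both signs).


A - A = {a - a' : a, a' ∈ A}.
Compute a - a' for each ordered pair (a, a'):
a = -1: -1--1=0, -1-0=-1, -1-1=-2
a = 0: 0--1=1, 0-0=0, 0-1=-1
a = 1: 1--1=2, 1-0=1, 1-1=0
Collecting distinct values (and noting 0 appears from a-a):
A - A = {-2, -1, 0, 1, 2}
|A - A| = 5

A - A = {-2, -1, 0, 1, 2}


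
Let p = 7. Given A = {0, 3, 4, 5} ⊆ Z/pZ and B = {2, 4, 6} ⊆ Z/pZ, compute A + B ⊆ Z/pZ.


Work in Z/7Z: reduce every sum a + b modulo 7.
Enumerate all 12 pairs:
a = 0: 0+2=2, 0+4=4, 0+6=6
a = 3: 3+2=5, 3+4=0, 3+6=2
a = 4: 4+2=6, 4+4=1, 4+6=3
a = 5: 5+2=0, 5+4=2, 5+6=4
Distinct residues collected: {0, 1, 2, 3, 4, 5, 6}
|A + B| = 7 (out of 7 total residues).

A + B = {0, 1, 2, 3, 4, 5, 6}


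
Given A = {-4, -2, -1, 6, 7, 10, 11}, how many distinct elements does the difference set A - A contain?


A - A = {a - a' : a, a' ∈ A}; |A| = 7.
Bounds: 2|A|-1 ≤ |A - A| ≤ |A|² - |A| + 1, i.e. 13 ≤ |A - A| ≤ 43.
Note: 0 ∈ A - A always (from a - a). The set is symmetric: if d ∈ A - A then -d ∈ A - A.
Enumerate nonzero differences d = a - a' with a > a' (then include -d):
Positive differences: {1, 2, 3, 4, 5, 7, 8, 9, 10, 11, 12, 13, 14, 15}
Full difference set: {0} ∪ (positive diffs) ∪ (negative diffs).
|A - A| = 1 + 2·14 = 29 (matches direct enumeration: 29).

|A - A| = 29


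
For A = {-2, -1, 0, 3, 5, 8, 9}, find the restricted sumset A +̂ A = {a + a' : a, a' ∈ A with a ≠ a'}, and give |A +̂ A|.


Restricted sumset: A +̂ A = {a + a' : a ∈ A, a' ∈ A, a ≠ a'}.
Equivalently, take A + A and drop any sum 2a that is achievable ONLY as a + a for a ∈ A (i.e. sums representable only with equal summands).
Enumerate pairs (a, a') with a < a' (symmetric, so each unordered pair gives one sum; this covers all a ≠ a'):
  -2 + -1 = -3
  -2 + 0 = -2
  -2 + 3 = 1
  -2 + 5 = 3
  -2 + 8 = 6
  -2 + 9 = 7
  -1 + 0 = -1
  -1 + 3 = 2
  -1 + 5 = 4
  -1 + 8 = 7
  -1 + 9 = 8
  0 + 3 = 3
  0 + 5 = 5
  0 + 8 = 8
  0 + 9 = 9
  3 + 5 = 8
  3 + 8 = 11
  3 + 9 = 12
  5 + 8 = 13
  5 + 9 = 14
  8 + 9 = 17
Collected distinct sums: {-3, -2, -1, 1, 2, 3, 4, 5, 6, 7, 8, 9, 11, 12, 13, 14, 17}
|A +̂ A| = 17
(Reference bound: |A +̂ A| ≥ 2|A| - 3 for |A| ≥ 2, with |A| = 7 giving ≥ 11.)

|A +̂ A| = 17


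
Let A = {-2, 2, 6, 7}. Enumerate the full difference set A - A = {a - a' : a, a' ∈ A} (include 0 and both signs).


A - A = {a - a' : a, a' ∈ A}.
Compute a - a' for each ordered pair (a, a'):
a = -2: -2--2=0, -2-2=-4, -2-6=-8, -2-7=-9
a = 2: 2--2=4, 2-2=0, 2-6=-4, 2-7=-5
a = 6: 6--2=8, 6-2=4, 6-6=0, 6-7=-1
a = 7: 7--2=9, 7-2=5, 7-6=1, 7-7=0
Collecting distinct values (and noting 0 appears from a-a):
A - A = {-9, -8, -5, -4, -1, 0, 1, 4, 5, 8, 9}
|A - A| = 11

A - A = {-9, -8, -5, -4, -1, 0, 1, 4, 5, 8, 9}


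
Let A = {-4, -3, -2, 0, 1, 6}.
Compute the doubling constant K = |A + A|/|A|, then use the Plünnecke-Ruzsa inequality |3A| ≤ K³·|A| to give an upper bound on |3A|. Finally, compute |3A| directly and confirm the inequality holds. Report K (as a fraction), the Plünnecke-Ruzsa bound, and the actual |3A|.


|A| = 6.
Step 1: Compute A + A by enumerating all 36 pairs.
A + A = {-8, -7, -6, -5, -4, -3, -2, -1, 0, 1, 2, 3, 4, 6, 7, 12}, so |A + A| = 16.
Step 2: Doubling constant K = |A + A|/|A| = 16/6 = 16/6 ≈ 2.6667.
Step 3: Plünnecke-Ruzsa gives |3A| ≤ K³·|A| = (2.6667)³ · 6 ≈ 113.7778.
Step 4: Compute 3A = A + A + A directly by enumerating all triples (a,b,c) ∈ A³; |3A| = 26.
Step 5: Check 26 ≤ 113.7778? Yes ✓.

K = 16/6, Plünnecke-Ruzsa bound K³|A| ≈ 113.7778, |3A| = 26, inequality holds.


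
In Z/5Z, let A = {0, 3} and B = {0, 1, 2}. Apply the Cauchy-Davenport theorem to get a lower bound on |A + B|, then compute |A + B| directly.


Cauchy-Davenport: |A + B| ≥ min(p, |A| + |B| - 1) for A, B nonempty in Z/pZ.
|A| = 2, |B| = 3, p = 5.
CD lower bound = min(5, 2 + 3 - 1) = min(5, 4) = 4.
Compute A + B mod 5 directly:
a = 0: 0+0=0, 0+1=1, 0+2=2
a = 3: 3+0=3, 3+1=4, 3+2=0
A + B = {0, 1, 2, 3, 4}, so |A + B| = 5.
Verify: 5 ≥ 4? Yes ✓.

CD lower bound = 4, actual |A + B| = 5.


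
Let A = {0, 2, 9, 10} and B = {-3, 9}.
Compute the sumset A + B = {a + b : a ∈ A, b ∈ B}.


A + B = {a + b : a ∈ A, b ∈ B}.
Enumerate all |A|·|B| = 4·2 = 8 pairs (a, b) and collect distinct sums.
a = 0: 0+-3=-3, 0+9=9
a = 2: 2+-3=-1, 2+9=11
a = 9: 9+-3=6, 9+9=18
a = 10: 10+-3=7, 10+9=19
Collecting distinct sums: A + B = {-3, -1, 6, 7, 9, 11, 18, 19}
|A + B| = 8

A + B = {-3, -1, 6, 7, 9, 11, 18, 19}


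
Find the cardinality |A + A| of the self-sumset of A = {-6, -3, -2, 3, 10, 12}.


A + A = {a + a' : a, a' ∈ A}; |A| = 6.
General bounds: 2|A| - 1 ≤ |A + A| ≤ |A|(|A|+1)/2, i.e. 11 ≤ |A + A| ≤ 21.
Lower bound 2|A|-1 is attained iff A is an arithmetic progression.
Enumerate sums a + a' for a ≤ a' (symmetric, so this suffices):
a = -6: -6+-6=-12, -6+-3=-9, -6+-2=-8, -6+3=-3, -6+10=4, -6+12=6
a = -3: -3+-3=-6, -3+-2=-5, -3+3=0, -3+10=7, -3+12=9
a = -2: -2+-2=-4, -2+3=1, -2+10=8, -2+12=10
a = 3: 3+3=6, 3+10=13, 3+12=15
a = 10: 10+10=20, 10+12=22
a = 12: 12+12=24
Distinct sums: {-12, -9, -8, -6, -5, -4, -3, 0, 1, 4, 6, 7, 8, 9, 10, 13, 15, 20, 22, 24}
|A + A| = 20

|A + A| = 20


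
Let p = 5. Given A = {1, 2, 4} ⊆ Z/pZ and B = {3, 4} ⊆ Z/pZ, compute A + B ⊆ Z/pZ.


Work in Z/5Z: reduce every sum a + b modulo 5.
Enumerate all 6 pairs:
a = 1: 1+3=4, 1+4=0
a = 2: 2+3=0, 2+4=1
a = 4: 4+3=2, 4+4=3
Distinct residues collected: {0, 1, 2, 3, 4}
|A + B| = 5 (out of 5 total residues).

A + B = {0, 1, 2, 3, 4}


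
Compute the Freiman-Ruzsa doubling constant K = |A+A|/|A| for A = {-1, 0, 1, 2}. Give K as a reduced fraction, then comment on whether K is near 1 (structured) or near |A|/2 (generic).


|A| = 4.
Compute A + A by enumerating all 16 pairs.
A + A = {-2, -1, 0, 1, 2, 3, 4}, so |A + A| = 7.
K = |A + A| / |A| = 7/4 (already in lowest terms) ≈ 1.7500.
Reference: AP of size 4 gives K = 7/4 ≈ 1.7500; a fully generic set of size 4 gives K ≈ 2.5000.

|A| = 4, |A + A| = 7, K = 7/4.


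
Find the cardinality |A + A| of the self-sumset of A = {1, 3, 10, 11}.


A + A = {a + a' : a, a' ∈ A}; |A| = 4.
General bounds: 2|A| - 1 ≤ |A + A| ≤ |A|(|A|+1)/2, i.e. 7 ≤ |A + A| ≤ 10.
Lower bound 2|A|-1 is attained iff A is an arithmetic progression.
Enumerate sums a + a' for a ≤ a' (symmetric, so this suffices):
a = 1: 1+1=2, 1+3=4, 1+10=11, 1+11=12
a = 3: 3+3=6, 3+10=13, 3+11=14
a = 10: 10+10=20, 10+11=21
a = 11: 11+11=22
Distinct sums: {2, 4, 6, 11, 12, 13, 14, 20, 21, 22}
|A + A| = 10

|A + A| = 10


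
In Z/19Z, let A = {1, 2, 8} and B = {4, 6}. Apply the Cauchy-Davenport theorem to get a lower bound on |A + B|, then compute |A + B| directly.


Cauchy-Davenport: |A + B| ≥ min(p, |A| + |B| - 1) for A, B nonempty in Z/pZ.
|A| = 3, |B| = 2, p = 19.
CD lower bound = min(19, 3 + 2 - 1) = min(19, 4) = 4.
Compute A + B mod 19 directly:
a = 1: 1+4=5, 1+6=7
a = 2: 2+4=6, 2+6=8
a = 8: 8+4=12, 8+6=14
A + B = {5, 6, 7, 8, 12, 14}, so |A + B| = 6.
Verify: 6 ≥ 4? Yes ✓.

CD lower bound = 4, actual |A + B| = 6.


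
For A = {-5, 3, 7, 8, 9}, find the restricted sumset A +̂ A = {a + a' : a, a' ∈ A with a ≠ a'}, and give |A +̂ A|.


Restricted sumset: A +̂ A = {a + a' : a ∈ A, a' ∈ A, a ≠ a'}.
Equivalently, take A + A and drop any sum 2a that is achievable ONLY as a + a for a ∈ A (i.e. sums representable only with equal summands).
Enumerate pairs (a, a') with a < a' (symmetric, so each unordered pair gives one sum; this covers all a ≠ a'):
  -5 + 3 = -2
  -5 + 7 = 2
  -5 + 8 = 3
  -5 + 9 = 4
  3 + 7 = 10
  3 + 8 = 11
  3 + 9 = 12
  7 + 8 = 15
  7 + 9 = 16
  8 + 9 = 17
Collected distinct sums: {-2, 2, 3, 4, 10, 11, 12, 15, 16, 17}
|A +̂ A| = 10
(Reference bound: |A +̂ A| ≥ 2|A| - 3 for |A| ≥ 2, with |A| = 5 giving ≥ 7.)

|A +̂ A| = 10


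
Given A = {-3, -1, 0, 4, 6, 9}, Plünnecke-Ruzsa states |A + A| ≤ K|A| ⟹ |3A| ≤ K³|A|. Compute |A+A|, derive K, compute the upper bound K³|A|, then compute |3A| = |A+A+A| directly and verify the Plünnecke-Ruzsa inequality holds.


|A| = 6.
Step 1: Compute A + A by enumerating all 36 pairs.
A + A = {-6, -4, -3, -2, -1, 0, 1, 3, 4, 5, 6, 8, 9, 10, 12, 13, 15, 18}, so |A + A| = 18.
Step 2: Doubling constant K = |A + A|/|A| = 18/6 = 18/6 ≈ 3.0000.
Step 3: Plünnecke-Ruzsa gives |3A| ≤ K³·|A| = (3.0000)³ · 6 ≈ 162.0000.
Step 4: Compute 3A = A + A + A directly by enumerating all triples (a,b,c) ∈ A³; |3A| = 32.
Step 5: Check 32 ≤ 162.0000? Yes ✓.

K = 18/6, Plünnecke-Ruzsa bound K³|A| ≈ 162.0000, |3A| = 32, inequality holds.


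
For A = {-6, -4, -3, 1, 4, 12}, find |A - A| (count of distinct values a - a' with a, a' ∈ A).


A - A = {a - a' : a, a' ∈ A}; |A| = 6.
Bounds: 2|A|-1 ≤ |A - A| ≤ |A|² - |A| + 1, i.e. 11 ≤ |A - A| ≤ 31.
Note: 0 ∈ A - A always (from a - a). The set is symmetric: if d ∈ A - A then -d ∈ A - A.
Enumerate nonzero differences d = a - a' with a > a' (then include -d):
Positive differences: {1, 2, 3, 4, 5, 7, 8, 10, 11, 15, 16, 18}
Full difference set: {0} ∪ (positive diffs) ∪ (negative diffs).
|A - A| = 1 + 2·12 = 25 (matches direct enumeration: 25).

|A - A| = 25


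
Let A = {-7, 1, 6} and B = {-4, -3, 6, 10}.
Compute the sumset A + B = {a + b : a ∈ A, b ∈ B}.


A + B = {a + b : a ∈ A, b ∈ B}.
Enumerate all |A|·|B| = 3·4 = 12 pairs (a, b) and collect distinct sums.
a = -7: -7+-4=-11, -7+-3=-10, -7+6=-1, -7+10=3
a = 1: 1+-4=-3, 1+-3=-2, 1+6=7, 1+10=11
a = 6: 6+-4=2, 6+-3=3, 6+6=12, 6+10=16
Collecting distinct sums: A + B = {-11, -10, -3, -2, -1, 2, 3, 7, 11, 12, 16}
|A + B| = 11

A + B = {-11, -10, -3, -2, -1, 2, 3, 7, 11, 12, 16}


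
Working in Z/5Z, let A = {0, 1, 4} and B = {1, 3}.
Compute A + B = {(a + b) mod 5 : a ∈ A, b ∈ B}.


Work in Z/5Z: reduce every sum a + b modulo 5.
Enumerate all 6 pairs:
a = 0: 0+1=1, 0+3=3
a = 1: 1+1=2, 1+3=4
a = 4: 4+1=0, 4+3=2
Distinct residues collected: {0, 1, 2, 3, 4}
|A + B| = 5 (out of 5 total residues).

A + B = {0, 1, 2, 3, 4}


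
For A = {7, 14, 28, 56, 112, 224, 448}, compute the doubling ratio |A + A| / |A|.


|A| = 7.
Compute A + A by enumerating all 49 pairs.
A + A = {14, 21, 28, 35, 42, 56, 63, 70, 84, 112, 119, 126, 140, 168, 224, 231, 238, 252, 280, 336, 448, 455, 462, 476, 504, 560, 672, 896}, so |A + A| = 28.
K = |A + A| / |A| = 28/7 = 4/1 ≈ 4.0000.
Reference: AP of size 7 gives K = 13/7 ≈ 1.8571; a fully generic set of size 7 gives K ≈ 4.0000.

|A| = 7, |A + A| = 28, K = 28/7 = 4/1.


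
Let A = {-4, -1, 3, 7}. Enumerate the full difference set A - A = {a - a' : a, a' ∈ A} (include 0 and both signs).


A - A = {a - a' : a, a' ∈ A}.
Compute a - a' for each ordered pair (a, a'):
a = -4: -4--4=0, -4--1=-3, -4-3=-7, -4-7=-11
a = -1: -1--4=3, -1--1=0, -1-3=-4, -1-7=-8
a = 3: 3--4=7, 3--1=4, 3-3=0, 3-7=-4
a = 7: 7--4=11, 7--1=8, 7-3=4, 7-7=0
Collecting distinct values (and noting 0 appears from a-a):
A - A = {-11, -8, -7, -4, -3, 0, 3, 4, 7, 8, 11}
|A - A| = 11

A - A = {-11, -8, -7, -4, -3, 0, 3, 4, 7, 8, 11}


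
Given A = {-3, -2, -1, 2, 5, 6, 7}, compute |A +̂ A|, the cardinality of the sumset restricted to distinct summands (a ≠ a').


Restricted sumset: A +̂ A = {a + a' : a ∈ A, a' ∈ A, a ≠ a'}.
Equivalently, take A + A and drop any sum 2a that is achievable ONLY as a + a for a ∈ A (i.e. sums representable only with equal summands).
Enumerate pairs (a, a') with a < a' (symmetric, so each unordered pair gives one sum; this covers all a ≠ a'):
  -3 + -2 = -5
  -3 + -1 = -4
  -3 + 2 = -1
  -3 + 5 = 2
  -3 + 6 = 3
  -3 + 7 = 4
  -2 + -1 = -3
  -2 + 2 = 0
  -2 + 5 = 3
  -2 + 6 = 4
  -2 + 7 = 5
  -1 + 2 = 1
  -1 + 5 = 4
  -1 + 6 = 5
  -1 + 7 = 6
  2 + 5 = 7
  2 + 6 = 8
  2 + 7 = 9
  5 + 6 = 11
  5 + 7 = 12
  6 + 7 = 13
Collected distinct sums: {-5, -4, -3, -1, 0, 1, 2, 3, 4, 5, 6, 7, 8, 9, 11, 12, 13}
|A +̂ A| = 17
(Reference bound: |A +̂ A| ≥ 2|A| - 3 for |A| ≥ 2, with |A| = 7 giving ≥ 11.)

|A +̂ A| = 17


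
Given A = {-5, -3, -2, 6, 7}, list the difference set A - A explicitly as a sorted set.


A - A = {a - a' : a, a' ∈ A}.
Compute a - a' for each ordered pair (a, a'):
a = -5: -5--5=0, -5--3=-2, -5--2=-3, -5-6=-11, -5-7=-12
a = -3: -3--5=2, -3--3=0, -3--2=-1, -3-6=-9, -3-7=-10
a = -2: -2--5=3, -2--3=1, -2--2=0, -2-6=-8, -2-7=-9
a = 6: 6--5=11, 6--3=9, 6--2=8, 6-6=0, 6-7=-1
a = 7: 7--5=12, 7--3=10, 7--2=9, 7-6=1, 7-7=0
Collecting distinct values (and noting 0 appears from a-a):
A - A = {-12, -11, -10, -9, -8, -3, -2, -1, 0, 1, 2, 3, 8, 9, 10, 11, 12}
|A - A| = 17

A - A = {-12, -11, -10, -9, -8, -3, -2, -1, 0, 1, 2, 3, 8, 9, 10, 11, 12}


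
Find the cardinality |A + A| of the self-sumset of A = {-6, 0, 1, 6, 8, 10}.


A + A = {a + a' : a, a' ∈ A}; |A| = 6.
General bounds: 2|A| - 1 ≤ |A + A| ≤ |A|(|A|+1)/2, i.e. 11 ≤ |A + A| ≤ 21.
Lower bound 2|A|-1 is attained iff A is an arithmetic progression.
Enumerate sums a + a' for a ≤ a' (symmetric, so this suffices):
a = -6: -6+-6=-12, -6+0=-6, -6+1=-5, -6+6=0, -6+8=2, -6+10=4
a = 0: 0+0=0, 0+1=1, 0+6=6, 0+8=8, 0+10=10
a = 1: 1+1=2, 1+6=7, 1+8=9, 1+10=11
a = 6: 6+6=12, 6+8=14, 6+10=16
a = 8: 8+8=16, 8+10=18
a = 10: 10+10=20
Distinct sums: {-12, -6, -5, 0, 1, 2, 4, 6, 7, 8, 9, 10, 11, 12, 14, 16, 18, 20}
|A + A| = 18

|A + A| = 18


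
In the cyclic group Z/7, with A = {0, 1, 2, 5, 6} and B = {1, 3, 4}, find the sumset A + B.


Work in Z/7Z: reduce every sum a + b modulo 7.
Enumerate all 15 pairs:
a = 0: 0+1=1, 0+3=3, 0+4=4
a = 1: 1+1=2, 1+3=4, 1+4=5
a = 2: 2+1=3, 2+3=5, 2+4=6
a = 5: 5+1=6, 5+3=1, 5+4=2
a = 6: 6+1=0, 6+3=2, 6+4=3
Distinct residues collected: {0, 1, 2, 3, 4, 5, 6}
|A + B| = 7 (out of 7 total residues).

A + B = {0, 1, 2, 3, 4, 5, 6}


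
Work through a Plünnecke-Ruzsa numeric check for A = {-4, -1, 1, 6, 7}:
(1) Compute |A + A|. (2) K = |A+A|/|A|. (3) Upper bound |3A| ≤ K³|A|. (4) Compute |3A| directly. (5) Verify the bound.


|A| = 5.
Step 1: Compute A + A by enumerating all 25 pairs.
A + A = {-8, -5, -3, -2, 0, 2, 3, 5, 6, 7, 8, 12, 13, 14}, so |A + A| = 14.
Step 2: Doubling constant K = |A + A|/|A| = 14/5 = 14/5 ≈ 2.8000.
Step 3: Plünnecke-Ruzsa gives |3A| ≤ K³·|A| = (2.8000)³ · 5 ≈ 109.7600.
Step 4: Compute 3A = A + A + A directly by enumerating all triples (a,b,c) ∈ A³; |3A| = 27.
Step 5: Check 27 ≤ 109.7600? Yes ✓.

K = 14/5, Plünnecke-Ruzsa bound K³|A| ≈ 109.7600, |3A| = 27, inequality holds.


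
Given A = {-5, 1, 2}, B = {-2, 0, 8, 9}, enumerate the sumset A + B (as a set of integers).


A + B = {a + b : a ∈ A, b ∈ B}.
Enumerate all |A|·|B| = 3·4 = 12 pairs (a, b) and collect distinct sums.
a = -5: -5+-2=-7, -5+0=-5, -5+8=3, -5+9=4
a = 1: 1+-2=-1, 1+0=1, 1+8=9, 1+9=10
a = 2: 2+-2=0, 2+0=2, 2+8=10, 2+9=11
Collecting distinct sums: A + B = {-7, -5, -1, 0, 1, 2, 3, 4, 9, 10, 11}
|A + B| = 11

A + B = {-7, -5, -1, 0, 1, 2, 3, 4, 9, 10, 11}


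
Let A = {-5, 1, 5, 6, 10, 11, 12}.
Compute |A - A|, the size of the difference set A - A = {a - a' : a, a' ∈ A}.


A - A = {a - a' : a, a' ∈ A}; |A| = 7.
Bounds: 2|A|-1 ≤ |A - A| ≤ |A|² - |A| + 1, i.e. 13 ≤ |A - A| ≤ 43.
Note: 0 ∈ A - A always (from a - a). The set is symmetric: if d ∈ A - A then -d ∈ A - A.
Enumerate nonzero differences d = a - a' with a > a' (then include -d):
Positive differences: {1, 2, 4, 5, 6, 7, 9, 10, 11, 15, 16, 17}
Full difference set: {0} ∪ (positive diffs) ∪ (negative diffs).
|A - A| = 1 + 2·12 = 25 (matches direct enumeration: 25).

|A - A| = 25


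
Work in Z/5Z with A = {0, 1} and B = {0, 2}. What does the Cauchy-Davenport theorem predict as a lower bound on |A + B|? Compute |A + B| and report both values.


Cauchy-Davenport: |A + B| ≥ min(p, |A| + |B| - 1) for A, B nonempty in Z/pZ.
|A| = 2, |B| = 2, p = 5.
CD lower bound = min(5, 2 + 2 - 1) = min(5, 3) = 3.
Compute A + B mod 5 directly:
a = 0: 0+0=0, 0+2=2
a = 1: 1+0=1, 1+2=3
A + B = {0, 1, 2, 3}, so |A + B| = 4.
Verify: 4 ≥ 3? Yes ✓.

CD lower bound = 3, actual |A + B| = 4.


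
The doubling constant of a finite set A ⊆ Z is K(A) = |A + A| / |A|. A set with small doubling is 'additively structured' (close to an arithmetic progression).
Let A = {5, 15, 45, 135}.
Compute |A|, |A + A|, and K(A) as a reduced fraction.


|A| = 4.
Compute A + A by enumerating all 16 pairs.
A + A = {10, 20, 30, 50, 60, 90, 140, 150, 180, 270}, so |A + A| = 10.
K = |A + A| / |A| = 10/4 = 5/2 ≈ 2.5000.
Reference: AP of size 4 gives K = 7/4 ≈ 1.7500; a fully generic set of size 4 gives K ≈ 2.5000.

|A| = 4, |A + A| = 10, K = 10/4 = 5/2.


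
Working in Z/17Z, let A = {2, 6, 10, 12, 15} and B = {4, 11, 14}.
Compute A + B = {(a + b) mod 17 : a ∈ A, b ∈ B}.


Work in Z/17Z: reduce every sum a + b modulo 17.
Enumerate all 15 pairs:
a = 2: 2+4=6, 2+11=13, 2+14=16
a = 6: 6+4=10, 6+11=0, 6+14=3
a = 10: 10+4=14, 10+11=4, 10+14=7
a = 12: 12+4=16, 12+11=6, 12+14=9
a = 15: 15+4=2, 15+11=9, 15+14=12
Distinct residues collected: {0, 2, 3, 4, 6, 7, 9, 10, 12, 13, 14, 16}
|A + B| = 12 (out of 17 total residues).

A + B = {0, 2, 3, 4, 6, 7, 9, 10, 12, 13, 14, 16}


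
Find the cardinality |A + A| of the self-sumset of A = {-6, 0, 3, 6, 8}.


A + A = {a + a' : a, a' ∈ A}; |A| = 5.
General bounds: 2|A| - 1 ≤ |A + A| ≤ |A|(|A|+1)/2, i.e. 9 ≤ |A + A| ≤ 15.
Lower bound 2|A|-1 is attained iff A is an arithmetic progression.
Enumerate sums a + a' for a ≤ a' (symmetric, so this suffices):
a = -6: -6+-6=-12, -6+0=-6, -6+3=-3, -6+6=0, -6+8=2
a = 0: 0+0=0, 0+3=3, 0+6=6, 0+8=8
a = 3: 3+3=6, 3+6=9, 3+8=11
a = 6: 6+6=12, 6+8=14
a = 8: 8+8=16
Distinct sums: {-12, -6, -3, 0, 2, 3, 6, 8, 9, 11, 12, 14, 16}
|A + A| = 13

|A + A| = 13


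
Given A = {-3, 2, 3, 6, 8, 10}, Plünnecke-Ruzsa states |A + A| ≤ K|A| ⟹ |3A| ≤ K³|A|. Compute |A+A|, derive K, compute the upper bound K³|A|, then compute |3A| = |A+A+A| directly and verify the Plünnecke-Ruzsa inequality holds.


|A| = 6.
Step 1: Compute A + A by enumerating all 36 pairs.
A + A = {-6, -1, 0, 3, 4, 5, 6, 7, 8, 9, 10, 11, 12, 13, 14, 16, 18, 20}, so |A + A| = 18.
Step 2: Doubling constant K = |A + A|/|A| = 18/6 = 18/6 ≈ 3.0000.
Step 3: Plünnecke-Ruzsa gives |3A| ≤ K³·|A| = (3.0000)³ · 6 ≈ 162.0000.
Step 4: Compute 3A = A + A + A directly by enumerating all triples (a,b,c) ∈ A³; |3A| = 31.
Step 5: Check 31 ≤ 162.0000? Yes ✓.

K = 18/6, Plünnecke-Ruzsa bound K³|A| ≈ 162.0000, |3A| = 31, inequality holds.


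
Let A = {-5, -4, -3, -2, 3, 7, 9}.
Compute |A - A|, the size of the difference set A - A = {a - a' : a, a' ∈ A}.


A - A = {a - a' : a, a' ∈ A}; |A| = 7.
Bounds: 2|A|-1 ≤ |A - A| ≤ |A|² - |A| + 1, i.e. 13 ≤ |A - A| ≤ 43.
Note: 0 ∈ A - A always (from a - a). The set is symmetric: if d ∈ A - A then -d ∈ A - A.
Enumerate nonzero differences d = a - a' with a > a' (then include -d):
Positive differences: {1, 2, 3, 4, 5, 6, 7, 8, 9, 10, 11, 12, 13, 14}
Full difference set: {0} ∪ (positive diffs) ∪ (negative diffs).
|A - A| = 1 + 2·14 = 29 (matches direct enumeration: 29).

|A - A| = 29


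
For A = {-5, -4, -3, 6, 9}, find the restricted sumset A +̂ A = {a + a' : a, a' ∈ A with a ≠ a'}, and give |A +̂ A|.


Restricted sumset: A +̂ A = {a + a' : a ∈ A, a' ∈ A, a ≠ a'}.
Equivalently, take A + A and drop any sum 2a that is achievable ONLY as a + a for a ∈ A (i.e. sums representable only with equal summands).
Enumerate pairs (a, a') with a < a' (symmetric, so each unordered pair gives one sum; this covers all a ≠ a'):
  -5 + -4 = -9
  -5 + -3 = -8
  -5 + 6 = 1
  -5 + 9 = 4
  -4 + -3 = -7
  -4 + 6 = 2
  -4 + 9 = 5
  -3 + 6 = 3
  -3 + 9 = 6
  6 + 9 = 15
Collected distinct sums: {-9, -8, -7, 1, 2, 3, 4, 5, 6, 15}
|A +̂ A| = 10
(Reference bound: |A +̂ A| ≥ 2|A| - 3 for |A| ≥ 2, with |A| = 5 giving ≥ 7.)

|A +̂ A| = 10


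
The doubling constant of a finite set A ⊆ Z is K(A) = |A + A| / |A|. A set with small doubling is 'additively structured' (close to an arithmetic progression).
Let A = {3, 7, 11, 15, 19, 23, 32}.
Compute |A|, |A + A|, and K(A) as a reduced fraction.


|A| = 7.
Compute A + A by enumerating all 49 pairs.
A + A = {6, 10, 14, 18, 22, 26, 30, 34, 35, 38, 39, 42, 43, 46, 47, 51, 55, 64}, so |A + A| = 18.
K = |A + A| / |A| = 18/7 (already in lowest terms) ≈ 2.5714.
Reference: AP of size 7 gives K = 13/7 ≈ 1.8571; a fully generic set of size 7 gives K ≈ 4.0000.

|A| = 7, |A + A| = 18, K = 18/7.


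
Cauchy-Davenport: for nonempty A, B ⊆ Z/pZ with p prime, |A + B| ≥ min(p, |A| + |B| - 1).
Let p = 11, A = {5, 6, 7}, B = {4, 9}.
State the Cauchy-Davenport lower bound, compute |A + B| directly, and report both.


Cauchy-Davenport: |A + B| ≥ min(p, |A| + |B| - 1) for A, B nonempty in Z/pZ.
|A| = 3, |B| = 2, p = 11.
CD lower bound = min(11, 3 + 2 - 1) = min(11, 4) = 4.
Compute A + B mod 11 directly:
a = 5: 5+4=9, 5+9=3
a = 6: 6+4=10, 6+9=4
a = 7: 7+4=0, 7+9=5
A + B = {0, 3, 4, 5, 9, 10}, so |A + B| = 6.
Verify: 6 ≥ 4? Yes ✓.

CD lower bound = 4, actual |A + B| = 6.


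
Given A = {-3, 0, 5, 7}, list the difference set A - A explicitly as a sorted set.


A - A = {a - a' : a, a' ∈ A}.
Compute a - a' for each ordered pair (a, a'):
a = -3: -3--3=0, -3-0=-3, -3-5=-8, -3-7=-10
a = 0: 0--3=3, 0-0=0, 0-5=-5, 0-7=-7
a = 5: 5--3=8, 5-0=5, 5-5=0, 5-7=-2
a = 7: 7--3=10, 7-0=7, 7-5=2, 7-7=0
Collecting distinct values (and noting 0 appears from a-a):
A - A = {-10, -8, -7, -5, -3, -2, 0, 2, 3, 5, 7, 8, 10}
|A - A| = 13

A - A = {-10, -8, -7, -5, -3, -2, 0, 2, 3, 5, 7, 8, 10}


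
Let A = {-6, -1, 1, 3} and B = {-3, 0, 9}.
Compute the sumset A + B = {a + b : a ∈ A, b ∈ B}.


A + B = {a + b : a ∈ A, b ∈ B}.
Enumerate all |A|·|B| = 4·3 = 12 pairs (a, b) and collect distinct sums.
a = -6: -6+-3=-9, -6+0=-6, -6+9=3
a = -1: -1+-3=-4, -1+0=-1, -1+9=8
a = 1: 1+-3=-2, 1+0=1, 1+9=10
a = 3: 3+-3=0, 3+0=3, 3+9=12
Collecting distinct sums: A + B = {-9, -6, -4, -2, -1, 0, 1, 3, 8, 10, 12}
|A + B| = 11

A + B = {-9, -6, -4, -2, -1, 0, 1, 3, 8, 10, 12}


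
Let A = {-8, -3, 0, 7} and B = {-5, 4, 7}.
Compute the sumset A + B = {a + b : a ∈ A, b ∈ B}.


A + B = {a + b : a ∈ A, b ∈ B}.
Enumerate all |A|·|B| = 4·3 = 12 pairs (a, b) and collect distinct sums.
a = -8: -8+-5=-13, -8+4=-4, -8+7=-1
a = -3: -3+-5=-8, -3+4=1, -3+7=4
a = 0: 0+-5=-5, 0+4=4, 0+7=7
a = 7: 7+-5=2, 7+4=11, 7+7=14
Collecting distinct sums: A + B = {-13, -8, -5, -4, -1, 1, 2, 4, 7, 11, 14}
|A + B| = 11

A + B = {-13, -8, -5, -4, -1, 1, 2, 4, 7, 11, 14}


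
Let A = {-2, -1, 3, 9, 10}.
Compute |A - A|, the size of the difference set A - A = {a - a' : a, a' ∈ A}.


A - A = {a - a' : a, a' ∈ A}; |A| = 5.
Bounds: 2|A|-1 ≤ |A - A| ≤ |A|² - |A| + 1, i.e. 9 ≤ |A - A| ≤ 21.
Note: 0 ∈ A - A always (from a - a). The set is symmetric: if d ∈ A - A then -d ∈ A - A.
Enumerate nonzero differences d = a - a' with a > a' (then include -d):
Positive differences: {1, 4, 5, 6, 7, 10, 11, 12}
Full difference set: {0} ∪ (positive diffs) ∪ (negative diffs).
|A - A| = 1 + 2·8 = 17 (matches direct enumeration: 17).

|A - A| = 17


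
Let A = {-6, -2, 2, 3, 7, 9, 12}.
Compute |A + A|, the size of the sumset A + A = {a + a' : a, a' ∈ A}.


A + A = {a + a' : a, a' ∈ A}; |A| = 7.
General bounds: 2|A| - 1 ≤ |A + A| ≤ |A|(|A|+1)/2, i.e. 13 ≤ |A + A| ≤ 28.
Lower bound 2|A|-1 is attained iff A is an arithmetic progression.
Enumerate sums a + a' for a ≤ a' (symmetric, so this suffices):
a = -6: -6+-6=-12, -6+-2=-8, -6+2=-4, -6+3=-3, -6+7=1, -6+9=3, -6+12=6
a = -2: -2+-2=-4, -2+2=0, -2+3=1, -2+7=5, -2+9=7, -2+12=10
a = 2: 2+2=4, 2+3=5, 2+7=9, 2+9=11, 2+12=14
a = 3: 3+3=6, 3+7=10, 3+9=12, 3+12=15
a = 7: 7+7=14, 7+9=16, 7+12=19
a = 9: 9+9=18, 9+12=21
a = 12: 12+12=24
Distinct sums: {-12, -8, -4, -3, 0, 1, 3, 4, 5, 6, 7, 9, 10, 11, 12, 14, 15, 16, 18, 19, 21, 24}
|A + A| = 22

|A + A| = 22


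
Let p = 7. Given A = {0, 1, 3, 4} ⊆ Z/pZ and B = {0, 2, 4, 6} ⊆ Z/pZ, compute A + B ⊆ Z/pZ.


Work in Z/7Z: reduce every sum a + b modulo 7.
Enumerate all 16 pairs:
a = 0: 0+0=0, 0+2=2, 0+4=4, 0+6=6
a = 1: 1+0=1, 1+2=3, 1+4=5, 1+6=0
a = 3: 3+0=3, 3+2=5, 3+4=0, 3+6=2
a = 4: 4+0=4, 4+2=6, 4+4=1, 4+6=3
Distinct residues collected: {0, 1, 2, 3, 4, 5, 6}
|A + B| = 7 (out of 7 total residues).

A + B = {0, 1, 2, 3, 4, 5, 6}


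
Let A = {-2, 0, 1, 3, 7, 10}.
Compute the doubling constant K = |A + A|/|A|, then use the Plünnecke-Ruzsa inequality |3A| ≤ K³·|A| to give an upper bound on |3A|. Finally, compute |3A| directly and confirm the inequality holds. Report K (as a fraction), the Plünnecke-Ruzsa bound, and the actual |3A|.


|A| = 6.
Step 1: Compute A + A by enumerating all 36 pairs.
A + A = {-4, -2, -1, 0, 1, 2, 3, 4, 5, 6, 7, 8, 10, 11, 13, 14, 17, 20}, so |A + A| = 18.
Step 2: Doubling constant K = |A + A|/|A| = 18/6 = 18/6 ≈ 3.0000.
Step 3: Plünnecke-Ruzsa gives |3A| ≤ K³·|A| = (3.0000)³ · 6 ≈ 162.0000.
Step 4: Compute 3A = A + A + A directly by enumerating all triples (a,b,c) ∈ A³; |3A| = 30.
Step 5: Check 30 ≤ 162.0000? Yes ✓.

K = 18/6, Plünnecke-Ruzsa bound K³|A| ≈ 162.0000, |3A| = 30, inequality holds.
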